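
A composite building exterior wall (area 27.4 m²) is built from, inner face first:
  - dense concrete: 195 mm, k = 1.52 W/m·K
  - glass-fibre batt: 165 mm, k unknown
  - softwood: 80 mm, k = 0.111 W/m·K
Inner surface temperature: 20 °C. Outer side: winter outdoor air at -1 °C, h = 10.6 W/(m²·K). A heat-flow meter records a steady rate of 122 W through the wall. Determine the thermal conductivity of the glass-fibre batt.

k ≈ 0.0437 W/(m·K)

Treating each layer as a thermal resistance in series:
R_dense concrete = L/(kA) = 0.195/(1.52×27.4) = 0.004682 K/W
R_softwood = L/(kA) = 0.08/(0.111×27.4) = 0.0263 K/W
R_outer film = 1/(h_o·A) = 1/(10.6×27.4) = 0.003443 K/W
Sum of known resistances R_other = 0.03443 K/W
Total R = ΔT/Q = 21/122 = 0.1721 K/W
R_glass-fibre batt = R_total − R_other = 0.1377 K/W
k = L/(R·A) = 0.165/(0.1377×27.4)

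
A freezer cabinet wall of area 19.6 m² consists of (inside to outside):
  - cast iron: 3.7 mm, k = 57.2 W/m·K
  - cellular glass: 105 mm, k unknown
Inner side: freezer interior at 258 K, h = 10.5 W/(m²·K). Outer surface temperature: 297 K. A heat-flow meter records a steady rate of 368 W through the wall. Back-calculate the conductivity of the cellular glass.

k ≈ 0.053 W/(m·K)

Model the wall as resistances in series:
R_inner film = 1/(h_i·A) = 1/(10.5×19.6) = 0.004859 K/W
R_cast iron = L/(kA) = 0.0037/(57.2×19.6) = 3.3×10^-6 K/W
Sum of known resistances R_other = 0.004862 K/W
Total R = ΔT/Q = 39/368 = 0.106 K/W
R_cellular glass = R_total − R_other = 0.1011 K/W
k = L/(R·A) = 0.105/(0.1011×19.6)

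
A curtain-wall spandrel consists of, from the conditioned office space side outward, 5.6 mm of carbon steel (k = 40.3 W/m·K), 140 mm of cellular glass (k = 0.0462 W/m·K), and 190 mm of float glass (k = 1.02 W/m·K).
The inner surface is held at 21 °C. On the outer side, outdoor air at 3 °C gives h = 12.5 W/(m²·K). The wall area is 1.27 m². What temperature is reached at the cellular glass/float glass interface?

T ≈ 4.45 °C

Model the wall as resistances in series:
R_carbon steel = L/(kA) = 0.0056/(40.3×1.27) = 1.094×10^-4 K/W
R_cellular glass = L/(kA) = 0.14/(0.0462×1.27) = 2.386 K/W
R_float glass = L/(kA) = 0.19/(1.02×1.27) = 0.1467 K/W
R_outer film = 1/(h_o·A) = 1/(12.5×1.27) = 0.06299 K/W
R_total = 2.596 K/W;  Q = ΔT/R_total = 18/2.596 = 6.934 W
T_interface = T_inner − Q·ΣR(inner→interface) = 21 − 6.93×2.386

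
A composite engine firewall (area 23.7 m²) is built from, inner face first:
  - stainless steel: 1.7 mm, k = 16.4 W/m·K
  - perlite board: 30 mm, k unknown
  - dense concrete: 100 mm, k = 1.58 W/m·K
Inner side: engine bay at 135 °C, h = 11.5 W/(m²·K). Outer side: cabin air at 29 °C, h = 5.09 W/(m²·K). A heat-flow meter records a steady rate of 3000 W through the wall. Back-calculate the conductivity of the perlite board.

Using the resistance-network approach (series):
R_inner film = 1/(h_i·A) = 1/(11.5×23.7) = 0.003669 K/W
R_stainless steel = L/(kA) = 0.0017/(16.4×23.7) = 4.374×10^-6 K/W
R_dense concrete = L/(kA) = 0.1/(1.58×23.7) = 0.002671 K/W
R_outer film = 1/(h_o·A) = 1/(5.09×23.7) = 0.00829 K/W
Sum of known resistances R_other = 0.01463 K/W
Total R = ΔT/Q = 106/3000 = 0.03533 K/W
R_perlite board = R_total − R_other = 0.0207 K/W
k = L/(R·A) = 0.03/(0.0207×23.7)

k ≈ 0.0612 W/(m·K)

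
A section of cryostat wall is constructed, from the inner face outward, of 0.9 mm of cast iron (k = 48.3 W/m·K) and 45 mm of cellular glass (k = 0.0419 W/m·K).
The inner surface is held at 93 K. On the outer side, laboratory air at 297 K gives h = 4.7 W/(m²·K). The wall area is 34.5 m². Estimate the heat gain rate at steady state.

Q ≈ 5470 W

Using the resistance-network approach (series):
R_cast iron = L/(kA) = 0.0009/(48.3×34.5) = 5.401×10^-7 K/W
R_cellular glass = L/(kA) = 0.045/(0.0419×34.5) = 0.03113 K/W
R_outer film = 1/(h_o·A) = 1/(4.7×34.5) = 0.006167 K/W
R_total = 0.0373 K/W
Q = ΔT / R_total = 204 / 0.0373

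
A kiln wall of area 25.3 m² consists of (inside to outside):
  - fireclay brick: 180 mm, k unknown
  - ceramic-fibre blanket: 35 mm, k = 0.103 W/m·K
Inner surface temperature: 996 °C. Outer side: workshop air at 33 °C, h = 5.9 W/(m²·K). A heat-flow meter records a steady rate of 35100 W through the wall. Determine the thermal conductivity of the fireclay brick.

Thermal resistances in series:
R_ceramic-fibre blanket = L/(kA) = 0.035/(0.103×25.3) = 0.01343 K/W
R_outer film = 1/(h_o·A) = 1/(5.9×25.3) = 0.006699 K/W
Sum of known resistances R_other = 0.02013 K/W
Total R = ΔT/Q = 963/35100 = 0.02744 K/W
R_fireclay brick = R_total − R_other = 0.007306 K/W
k = L/(R·A) = 0.18/(0.007306×25.3)

k ≈ 0.974 W/(m·K)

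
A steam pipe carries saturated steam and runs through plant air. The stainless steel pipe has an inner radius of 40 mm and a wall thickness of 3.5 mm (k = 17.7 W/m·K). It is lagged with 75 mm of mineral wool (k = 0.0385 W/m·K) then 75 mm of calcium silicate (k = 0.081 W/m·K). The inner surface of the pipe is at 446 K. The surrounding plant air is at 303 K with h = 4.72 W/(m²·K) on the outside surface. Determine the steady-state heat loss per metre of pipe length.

For a radial system each layer contributes R = ln(r_out/r_in)/(2πkL); films add R = 1/(hA).
R_stainless steel pipe wall = ln(43.5/40)/(2π×17.7×1) = 7.542×10^-4 K/W
R_mineral wool = ln(118.5/43.5)/(2π×0.0385×1) = 4.143 K/W
R_calcium silicate = ln(193.5/118.5)/(2π×0.081×1) = 0.9635 K/W
R_outer film = 1/(h_o·2πr_oL) = 1/(4.72×2π×0.1935×1) = 0.1743 K/W
R_total = 5.281 K/W
Q = ΔT/R_total = 143/5.281

q′ ≈ 27.1 W/m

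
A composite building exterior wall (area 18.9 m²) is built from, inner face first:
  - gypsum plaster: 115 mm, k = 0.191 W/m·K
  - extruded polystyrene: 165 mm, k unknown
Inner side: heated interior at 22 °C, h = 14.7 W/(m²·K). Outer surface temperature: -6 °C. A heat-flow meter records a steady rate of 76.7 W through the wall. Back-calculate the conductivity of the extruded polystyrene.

Treating each layer as a thermal resistance in series:
R_inner film = 1/(h_i·A) = 1/(14.7×18.9) = 0.003599 K/W
R_gypsum plaster = L/(kA) = 0.115/(0.191×18.9) = 0.03186 K/W
Sum of known resistances R_other = 0.03546 K/W
Total R = ΔT/Q = 28/76.7 = 0.3651 K/W
R_extruded polystyrene = R_total − R_other = 0.3296 K/W
k = L/(R·A) = 0.165/(0.3296×18.9)

k ≈ 0.0265 W/(m·K)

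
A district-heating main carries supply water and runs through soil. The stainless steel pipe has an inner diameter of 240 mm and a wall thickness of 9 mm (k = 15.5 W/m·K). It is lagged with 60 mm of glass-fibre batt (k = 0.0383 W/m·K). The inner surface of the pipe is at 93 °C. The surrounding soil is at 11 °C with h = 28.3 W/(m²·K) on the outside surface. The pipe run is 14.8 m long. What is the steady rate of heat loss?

Cylindrical conduction, so R = ln(r₂/r₁)/(2πkL) per layer, in series:
R_stainless steel pipe wall = ln(129/120)/(2π×15.5×14.8) = 5.018×10^-5 K/W
R_glass-fibre batt = ln(189/129)/(2π×0.0383×14.8) = 0.1072 K/W
R_outer film = 1/(h_o·2πr_oL) = 1/(28.3×2π×0.189×14.8) = 0.002011 K/W
R_total = 0.1093 K/W
Q = ΔT/R_total = 82/0.1093

Q ≈ 750 W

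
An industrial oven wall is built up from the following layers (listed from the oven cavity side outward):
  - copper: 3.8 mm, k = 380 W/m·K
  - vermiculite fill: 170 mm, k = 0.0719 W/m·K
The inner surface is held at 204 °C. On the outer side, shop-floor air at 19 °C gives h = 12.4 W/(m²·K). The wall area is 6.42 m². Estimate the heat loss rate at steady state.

Model the wall as resistances in series:
R_copper = L/(kA) = 0.0038/(380×6.42) = 1.558×10^-6 K/W
R_vermiculite fill = L/(kA) = 0.17/(0.0719×6.42) = 0.3683 K/W
R_outer film = 1/(h_o·A) = 1/(12.4×6.42) = 0.01256 K/W
R_total = 0.3808 K/W
Q = ΔT / R_total = 185 / 0.3808

Q ≈ 486 W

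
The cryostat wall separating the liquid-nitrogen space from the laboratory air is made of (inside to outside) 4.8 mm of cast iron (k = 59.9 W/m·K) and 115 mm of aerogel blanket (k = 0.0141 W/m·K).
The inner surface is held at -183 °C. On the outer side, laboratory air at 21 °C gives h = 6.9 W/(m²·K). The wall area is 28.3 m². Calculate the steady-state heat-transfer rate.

Treating each layer as a thermal resistance in series:
R_cast iron = L/(kA) = 0.0048/(59.9×28.3) = 2.832×10^-6 K/W
R_aerogel blanket = L/(kA) = 0.115/(0.0141×28.3) = 0.2882 K/W
R_outer film = 1/(h_o·A) = 1/(6.9×28.3) = 0.005121 K/W
R_total = 0.2933 K/W
Q = ΔT / R_total = 204 / 0.2933

Q ≈ 695 W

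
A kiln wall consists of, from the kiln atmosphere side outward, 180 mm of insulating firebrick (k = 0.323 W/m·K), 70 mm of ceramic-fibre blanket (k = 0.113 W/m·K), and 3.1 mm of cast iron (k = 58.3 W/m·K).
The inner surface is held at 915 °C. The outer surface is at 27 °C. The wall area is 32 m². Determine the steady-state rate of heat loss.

Q ≈ 24100 W

Series thermal resistances:
R_insulating firebrick = L/(kA) = 0.18/(0.323×32) = 0.01741 K/W
R_ceramic-fibre blanket = L/(kA) = 0.07/(0.113×32) = 0.01936 K/W
R_cast iron = L/(kA) = 0.0031/(58.3×32) = 1.662×10^-6 K/W
R_total = 0.03677 K/W
Q = ΔT / R_total = 888 / 0.03677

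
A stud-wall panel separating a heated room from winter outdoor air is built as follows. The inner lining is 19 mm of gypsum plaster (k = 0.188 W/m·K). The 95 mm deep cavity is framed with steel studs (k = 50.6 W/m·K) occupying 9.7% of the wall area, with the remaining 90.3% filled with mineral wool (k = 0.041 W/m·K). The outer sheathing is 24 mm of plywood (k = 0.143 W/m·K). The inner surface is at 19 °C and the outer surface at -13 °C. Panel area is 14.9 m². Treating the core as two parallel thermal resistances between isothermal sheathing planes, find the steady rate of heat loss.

Q ≈ 1650 W

Sheathing layers in series; stud and cavity paths in parallel between them.
R_inner = 0.019/(0.188×14.9) = 0.006783 K/W
R_stud  = 0.095/(50.6×0.097×14.9) = 0.001299 K/W
R_cav   = 0.095/(0.041×0.903×14.9) = 0.1722 K/W
1/R_core = 1/R_stud + 1/R_cav → R_core = 0.001289 K/W
R_outer = 0.024/(0.143×14.9) = 0.01126 K/W
R_total = 0.01934 K/W
Q = ΔT/R_total = 32/0.01934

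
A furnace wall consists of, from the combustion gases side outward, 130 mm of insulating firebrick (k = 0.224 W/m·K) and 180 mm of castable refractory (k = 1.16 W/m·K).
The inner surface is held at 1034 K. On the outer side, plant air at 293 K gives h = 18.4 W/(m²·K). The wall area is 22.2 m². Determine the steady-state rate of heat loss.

Model the wall as resistances in series:
R_insulating firebrick = L/(kA) = 0.13/(0.224×22.2) = 0.02614 K/W
R_castable refractory = L/(kA) = 0.18/(1.16×22.2) = 0.00699 K/W
R_outer film = 1/(h_o·A) = 1/(18.4×22.2) = 0.002448 K/W
R_total = 0.03558 K/W
Q = ΔT / R_total = 741 / 0.03558

Q ≈ 20800 W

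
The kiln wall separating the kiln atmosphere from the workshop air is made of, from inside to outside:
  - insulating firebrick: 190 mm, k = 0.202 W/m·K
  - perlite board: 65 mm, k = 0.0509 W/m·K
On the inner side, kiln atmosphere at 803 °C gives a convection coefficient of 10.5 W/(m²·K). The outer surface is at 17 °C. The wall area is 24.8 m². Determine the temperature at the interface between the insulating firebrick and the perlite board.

Treating each layer as a thermal resistance in series:
R_inner film = 1/(h_i·A) = 1/(10.5×24.8) = 0.00384 K/W
R_insulating firebrick = L/(kA) = 0.19/(0.202×24.8) = 0.03793 K/W
R_perlite board = L/(kA) = 0.065/(0.0509×24.8) = 0.05149 K/W
R_total = 0.09326 K/W;  Q = ΔT/R_total = 786/0.09326 = 8428 W
T_interface = T_inner − Q·ΣR(inner→interface) = 803 − 8430×0.04177

T ≈ 451 °C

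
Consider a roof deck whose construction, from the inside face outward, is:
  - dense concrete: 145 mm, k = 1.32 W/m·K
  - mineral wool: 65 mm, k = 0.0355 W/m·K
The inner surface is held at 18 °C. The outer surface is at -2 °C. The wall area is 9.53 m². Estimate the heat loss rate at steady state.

Q ≈ 98.2 W

Treating each layer as a thermal resistance in series:
R_dense concrete = L/(kA) = 0.145/(1.32×9.53) = 0.01153 K/W
R_mineral wool = L/(kA) = 0.065/(0.0355×9.53) = 0.1921 K/W
R_total = 0.2037 K/W
Q = ΔT / R_total = 20 / 0.2037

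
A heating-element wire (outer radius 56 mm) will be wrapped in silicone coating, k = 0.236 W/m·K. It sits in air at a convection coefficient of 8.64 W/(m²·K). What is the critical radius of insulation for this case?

r_cr ≈ 27.3 mm

For a cylinder r_cr = k/h = 0.236/8.64
r_cr = 27.3 mm; since the bare radius (56 mm) is above r_cr, any added insulation will reduce heat loss.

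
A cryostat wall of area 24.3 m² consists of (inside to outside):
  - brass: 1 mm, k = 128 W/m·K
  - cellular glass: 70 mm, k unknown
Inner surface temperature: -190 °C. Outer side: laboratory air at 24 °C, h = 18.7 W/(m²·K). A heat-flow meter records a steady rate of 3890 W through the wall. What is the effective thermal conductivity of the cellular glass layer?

k ≈ 0.0545 W/(m·K)

Series thermal resistances:
R_brass = L/(kA) = 0.001/(128×24.3) = 3.215×10^-7 K/W
R_outer film = 1/(h_o·A) = 1/(18.7×24.3) = 0.002201 K/W
Sum of known resistances R_other = 0.002201 K/W
Total R = ΔT/Q = 214/3890 = 0.05501 K/W
R_cellular glass = R_total − R_other = 0.05281 K/W
k = L/(R·A) = 0.07/(0.05281×24.3)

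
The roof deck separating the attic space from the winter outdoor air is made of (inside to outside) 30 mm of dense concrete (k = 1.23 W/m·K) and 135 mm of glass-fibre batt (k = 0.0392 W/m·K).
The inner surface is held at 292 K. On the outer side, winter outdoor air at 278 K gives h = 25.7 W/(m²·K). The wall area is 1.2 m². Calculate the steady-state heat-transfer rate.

Model the wall as resistances in series:
R_dense concrete = L/(kA) = 0.03/(1.23×1.2) = 0.02033 K/W
R_glass-fibre batt = L/(kA) = 0.135/(0.0392×1.2) = 2.87 K/W
R_outer film = 1/(h_o·A) = 1/(25.7×1.2) = 0.03243 K/W
R_total = 2.923 K/W
Q = ΔT / R_total = 14 / 2.923

Q ≈ 4.79 W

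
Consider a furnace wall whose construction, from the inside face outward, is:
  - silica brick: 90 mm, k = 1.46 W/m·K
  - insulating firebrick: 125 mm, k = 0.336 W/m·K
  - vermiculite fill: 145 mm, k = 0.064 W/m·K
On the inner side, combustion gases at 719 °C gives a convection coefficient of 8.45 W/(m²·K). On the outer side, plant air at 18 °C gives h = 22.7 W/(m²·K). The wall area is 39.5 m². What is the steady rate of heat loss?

Using the resistance-network approach (series):
R_inner film = 1/(h_i·A) = 1/(8.45×39.5) = 0.002996 K/W
R_silica brick = L/(kA) = 0.09/(1.46×39.5) = 0.001561 K/W
R_insulating firebrick = L/(kA) = 0.125/(0.336×39.5) = 0.009418 K/W
R_vermiculite fill = L/(kA) = 0.145/(0.064×39.5) = 0.05736 K/W
R_outer film = 1/(h_o·A) = 1/(22.7×39.5) = 0.001115 K/W
R_total = 0.07245 K/W
Q = ΔT / R_total = 701 / 0.07245

Q ≈ 9680 W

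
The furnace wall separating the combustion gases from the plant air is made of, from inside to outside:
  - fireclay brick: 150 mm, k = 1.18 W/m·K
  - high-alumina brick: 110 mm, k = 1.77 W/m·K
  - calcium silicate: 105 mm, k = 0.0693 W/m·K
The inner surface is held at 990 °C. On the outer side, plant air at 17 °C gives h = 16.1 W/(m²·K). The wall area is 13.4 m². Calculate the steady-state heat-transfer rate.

Q ≈ 7380 W

Series thermal resistances:
R_fireclay brick = L/(kA) = 0.15/(1.18×13.4) = 0.009486 K/W
R_high-alumina brick = L/(kA) = 0.11/(1.77×13.4) = 0.004638 K/W
R_calcium silicate = L/(kA) = 0.105/(0.0693×13.4) = 0.1131 K/W
R_outer film = 1/(h_o·A) = 1/(16.1×13.4) = 0.004635 K/W
R_total = 0.1318 K/W
Q = ΔT / R_total = 973 / 0.1318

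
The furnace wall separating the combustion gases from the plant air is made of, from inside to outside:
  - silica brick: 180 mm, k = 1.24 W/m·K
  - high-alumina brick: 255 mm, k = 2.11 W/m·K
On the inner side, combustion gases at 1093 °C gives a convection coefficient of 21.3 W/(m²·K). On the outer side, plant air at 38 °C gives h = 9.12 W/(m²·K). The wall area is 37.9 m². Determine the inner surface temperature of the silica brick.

T ≈ 976 °C

Model the wall as resistances in series:
R_inner film = 1/(h_i·A) = 1/(21.3×37.9) = 0.001239 K/W
R_silica brick = L/(kA) = 0.18/(1.24×37.9) = 0.00383 K/W
R_high-alumina brick = L/(kA) = 0.255/(2.11×37.9) = 0.003189 K/W
R_outer film = 1/(h_o·A) = 1/(9.12×37.9) = 0.002893 K/W
R_total = 0.01115 K/W;  Q = ΔT/R_total = 1055/0.01115 = 94610 W
T_interface = T_inner − Q·ΣR(inner→interface) = 1093 − 94600×0.001239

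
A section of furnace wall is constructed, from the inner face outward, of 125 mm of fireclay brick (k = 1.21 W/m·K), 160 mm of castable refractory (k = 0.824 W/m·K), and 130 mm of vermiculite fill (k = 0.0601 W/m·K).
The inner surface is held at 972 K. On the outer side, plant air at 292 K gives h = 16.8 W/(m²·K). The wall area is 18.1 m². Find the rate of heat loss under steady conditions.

Q ≈ 4880 W

Using the resistance-network approach (series):
R_fireclay brick = L/(kA) = 0.125/(1.21×18.1) = 0.005708 K/W
R_castable refractory = L/(kA) = 0.16/(0.824×18.1) = 0.01073 K/W
R_vermiculite fill = L/(kA) = 0.13/(0.0601×18.1) = 0.1195 K/W
R_outer film = 1/(h_o·A) = 1/(16.8×18.1) = 0.003289 K/W
R_total = 0.1392 K/W
Q = ΔT / R_total = 680 / 0.1392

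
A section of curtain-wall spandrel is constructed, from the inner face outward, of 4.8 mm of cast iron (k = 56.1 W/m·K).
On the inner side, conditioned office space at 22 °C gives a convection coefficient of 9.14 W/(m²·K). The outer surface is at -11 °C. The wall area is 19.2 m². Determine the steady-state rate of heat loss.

Treating each layer as a thermal resistance in series:
R_inner film = 1/(h_i·A) = 1/(9.14×19.2) = 0.005698 K/W
R_cast iron = L/(kA) = 0.0048/(56.1×19.2) = 4.456×10^-6 K/W
R_total = 0.005703 K/W
Q = ΔT / R_total = 33 / 0.005703

Q ≈ 5790 W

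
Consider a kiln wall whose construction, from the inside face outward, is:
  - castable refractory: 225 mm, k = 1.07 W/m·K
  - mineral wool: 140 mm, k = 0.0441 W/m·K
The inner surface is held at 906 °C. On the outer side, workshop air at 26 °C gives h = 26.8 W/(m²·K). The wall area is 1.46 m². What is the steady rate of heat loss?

Q ≈ 375 W

Thermal resistances in series:
R_castable refractory = L/(kA) = 0.225/(1.07×1.46) = 0.144 K/W
R_mineral wool = L/(kA) = 0.14/(0.0441×1.46) = 2.174 K/W
R_outer film = 1/(h_o·A) = 1/(26.8×1.46) = 0.02556 K/W
R_total = 2.344 K/W
Q = ΔT / R_total = 880 / 2.344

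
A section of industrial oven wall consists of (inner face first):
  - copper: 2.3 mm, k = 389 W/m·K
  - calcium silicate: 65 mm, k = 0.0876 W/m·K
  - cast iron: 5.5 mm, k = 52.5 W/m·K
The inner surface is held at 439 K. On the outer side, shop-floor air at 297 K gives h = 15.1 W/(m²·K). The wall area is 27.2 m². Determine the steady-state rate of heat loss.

Model the wall as resistances in series:
R_copper = L/(kA) = 0.0023/(389×27.2) = 2.174×10^-7 K/W
R_calcium silicate = L/(kA) = 0.065/(0.0876×27.2) = 0.02728 K/W
R_cast iron = L/(kA) = 0.0055/(52.5×27.2) = 3.852×10^-6 K/W
R_outer film = 1/(h_o·A) = 1/(15.1×27.2) = 0.002435 K/W
R_total = 0.02972 K/W
Q = ΔT / R_total = 142 / 0.02972

Q ≈ 4780 W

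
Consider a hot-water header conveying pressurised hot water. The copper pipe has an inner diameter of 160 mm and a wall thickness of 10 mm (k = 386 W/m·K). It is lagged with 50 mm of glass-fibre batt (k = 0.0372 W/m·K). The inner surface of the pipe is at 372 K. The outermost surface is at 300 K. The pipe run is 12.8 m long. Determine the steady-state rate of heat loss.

Q ≈ 488 W

Per-layer cylindrical resistances, series-summed:
R_copper pipe wall = ln(90/80)/(2π×386×12.8) = 3.794×10^-6 K/W
R_glass-fibre batt = ln(140/90)/(2π×0.0372×12.8) = 0.1477 K/W
R_total = 0.1477 K/W
Q = ΔT/R_total = 72/0.1477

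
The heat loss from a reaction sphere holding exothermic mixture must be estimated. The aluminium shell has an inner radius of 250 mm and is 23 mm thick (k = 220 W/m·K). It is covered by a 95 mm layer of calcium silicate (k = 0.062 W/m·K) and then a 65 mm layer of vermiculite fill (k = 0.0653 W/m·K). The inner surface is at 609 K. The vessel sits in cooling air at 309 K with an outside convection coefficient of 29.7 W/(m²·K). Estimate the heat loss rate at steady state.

Each spherical layer contributes R = (1/r_i − 1/r_o)/(4πk):
R_aluminium shell = (1/0.25 − 1/0.273)/(4π×220) = 1.219×10^-4 K/W
R_calcium silicate = (1/0.273 − 1/0.368)/(4π×0.062) = 1.214 K/W
R_vermiculite fill = (1/0.368 − 1/0.433)/(4π×0.0653) = 0.4971 K/W
R_outer film = 1/(h·4πr_o²) = 1/(29.7×4π×0.433²) = 0.01429 K/W
R_total = 1.725 K/W
Q = ΔT/R_total = 300/1.725

Q ≈ 174 W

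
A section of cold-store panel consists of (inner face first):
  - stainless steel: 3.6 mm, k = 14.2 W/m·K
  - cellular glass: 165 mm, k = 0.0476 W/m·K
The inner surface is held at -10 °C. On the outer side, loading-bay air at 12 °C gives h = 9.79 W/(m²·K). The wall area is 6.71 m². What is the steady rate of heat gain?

Thermal resistances in series:
R_stainless steel = L/(kA) = 0.0036/(14.2×6.71) = 3.778×10^-5 K/W
R_cellular glass = L/(kA) = 0.165/(0.0476×6.71) = 0.5166 K/W
R_outer film = 1/(h_o·A) = 1/(9.79×6.71) = 0.01522 K/W
R_total = 0.5319 K/W
Q = ΔT / R_total = 22 / 0.5319

Q ≈ 41.4 W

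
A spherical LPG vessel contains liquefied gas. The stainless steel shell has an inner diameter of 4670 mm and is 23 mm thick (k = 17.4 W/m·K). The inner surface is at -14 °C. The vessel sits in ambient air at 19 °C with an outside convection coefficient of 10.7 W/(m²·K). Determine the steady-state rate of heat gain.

Radial (spherical) resistances in series:
R_stainless steel shell = (1/2.335 − 1/2.358)/(4π×17.4) = 1.91×10^-5 K/W
R_outer film = 1/(h·4πr_o²) = 1/(10.7×4π×2.358²) = 0.001338 K/W
R_total = 0.001357 K/W
Q = ΔT/R_total = 33/0.001357

Q ≈ 24300 W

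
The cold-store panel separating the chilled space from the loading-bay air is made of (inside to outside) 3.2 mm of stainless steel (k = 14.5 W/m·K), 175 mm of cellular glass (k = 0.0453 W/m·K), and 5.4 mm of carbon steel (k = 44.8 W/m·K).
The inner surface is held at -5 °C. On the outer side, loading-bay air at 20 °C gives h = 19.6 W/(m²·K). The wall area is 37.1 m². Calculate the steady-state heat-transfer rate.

Q ≈ 237 W

Series thermal resistances:
R_stainless steel = L/(kA) = 0.0032/(14.5×37.1) = 5.949×10^-6 K/W
R_cellular glass = L/(kA) = 0.175/(0.0453×37.1) = 0.1041 K/W
R_carbon steel = L/(kA) = 0.0054/(44.8×37.1) = 3.249×10^-6 K/W
R_outer film = 1/(h_o·A) = 1/(19.6×37.1) = 0.001375 K/W
R_total = 0.1055 K/W
Q = ΔT / R_total = 25 / 0.1055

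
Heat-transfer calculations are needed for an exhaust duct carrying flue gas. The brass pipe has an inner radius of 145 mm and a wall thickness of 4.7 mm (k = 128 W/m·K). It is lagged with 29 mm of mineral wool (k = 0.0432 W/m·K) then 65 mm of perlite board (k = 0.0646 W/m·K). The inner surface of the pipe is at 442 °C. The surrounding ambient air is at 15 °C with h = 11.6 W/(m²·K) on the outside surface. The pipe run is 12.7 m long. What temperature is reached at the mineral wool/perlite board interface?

Cylindrical conduction, so R = ln(r₂/r₁)/(2πkL) per layer, in series:
R_brass pipe wall = ln(149.7/145)/(2π×128×12.7) = 3.123×10^-6 K/W
R_mineral wool = ln(178.7/149.7)/(2π×0.0432×12.7) = 0.05137 K/W
R_perlite board = ln(243.7/178.7)/(2π×0.0646×12.7) = 0.06018 K/W
R_outer film = 1/(h_o·2πr_oL) = 1/(11.6×2π×0.2437×12.7) = 0.004433 K/W
R_total = 0.116 K/W
Q = ΔT/R_total = 427/0.116
Q = 3680 W
T_interface = T_inner − Q·ΣR(inner→interface) = 442 − 3680×0.05137

T ≈ 253 °C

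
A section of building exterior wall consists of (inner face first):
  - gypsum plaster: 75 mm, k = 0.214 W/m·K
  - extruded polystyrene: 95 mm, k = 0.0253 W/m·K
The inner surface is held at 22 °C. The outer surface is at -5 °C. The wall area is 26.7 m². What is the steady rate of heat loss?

Treating each layer as a thermal resistance in series:
R_gypsum plaster = L/(kA) = 0.075/(0.214×26.7) = 0.01313 K/W
R_extruded polystyrene = L/(kA) = 0.095/(0.0253×26.7) = 0.1406 K/W
R_total = 0.1538 K/W
Q = ΔT / R_total = 27 / 0.1538

Q ≈ 176 W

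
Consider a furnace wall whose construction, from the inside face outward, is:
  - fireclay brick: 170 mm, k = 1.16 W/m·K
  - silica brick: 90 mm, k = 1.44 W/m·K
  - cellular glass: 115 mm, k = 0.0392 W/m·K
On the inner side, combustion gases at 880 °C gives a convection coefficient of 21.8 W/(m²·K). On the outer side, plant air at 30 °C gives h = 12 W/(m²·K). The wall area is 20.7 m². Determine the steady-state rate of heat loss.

Q ≈ 5380 W

Treating each layer as a thermal resistance in series:
R_inner film = 1/(h_i·A) = 1/(21.8×20.7) = 0.002216 K/W
R_fireclay brick = L/(kA) = 0.17/(1.16×20.7) = 0.00708 K/W
R_silica brick = L/(kA) = 0.09/(1.44×20.7) = 0.003019 K/W
R_cellular glass = L/(kA) = 0.115/(0.0392×20.7) = 0.1417 K/W
R_outer film = 1/(h_o·A) = 1/(12×20.7) = 0.004026 K/W
R_total = 0.1581 K/W
Q = ΔT / R_total = 850 / 0.1581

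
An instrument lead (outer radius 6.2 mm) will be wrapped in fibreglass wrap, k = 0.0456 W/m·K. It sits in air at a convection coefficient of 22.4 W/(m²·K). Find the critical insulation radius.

r_cr ≈ 2.04 mm

For a cylinder r_cr = k/h = 0.0456/22.4
r_cr = 2.04 mm; since the bare radius (6.2 mm) is above r_cr, any added insulation will reduce heat loss.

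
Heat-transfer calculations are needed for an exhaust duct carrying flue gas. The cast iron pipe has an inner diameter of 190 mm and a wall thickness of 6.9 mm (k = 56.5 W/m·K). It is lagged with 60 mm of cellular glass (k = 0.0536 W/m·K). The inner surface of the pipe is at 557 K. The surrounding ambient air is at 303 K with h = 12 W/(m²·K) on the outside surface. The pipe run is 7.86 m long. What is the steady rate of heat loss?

For a radial system each layer contributes R = ln(r_out/r_in)/(2πkL); films add R = 1/(hA).
R_cast iron pipe wall = ln(101.9/95)/(2π×56.5×7.86) = 2.513×10^-5 K/W
R_cellular glass = ln(161.9/101.9)/(2π×0.0536×7.86) = 0.1749 K/W
R_outer film = 1/(h_o·2πr_oL) = 1/(12×2π×0.1619×7.86) = 0.01042 K/W
R_total = 0.1854 K/W
Q = ΔT/R_total = 254/0.1854

Q ≈ 1370 W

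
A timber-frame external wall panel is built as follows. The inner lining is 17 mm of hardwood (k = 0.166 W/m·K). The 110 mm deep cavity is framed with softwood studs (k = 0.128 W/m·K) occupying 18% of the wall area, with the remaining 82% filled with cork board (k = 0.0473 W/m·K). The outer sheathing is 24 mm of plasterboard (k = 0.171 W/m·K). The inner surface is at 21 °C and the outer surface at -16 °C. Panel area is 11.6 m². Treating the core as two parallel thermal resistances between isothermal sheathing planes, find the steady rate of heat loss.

Q ≈ 212 W

Sheathing layers in series; stud and cavity paths in parallel between them.
R_inner = 0.017/(0.166×11.6) = 0.008828 K/W
R_stud  = 0.11/(0.128×0.18×11.6) = 0.4116 K/W
R_cav   = 0.11/(0.0473×0.82×11.6) = 0.2445 K/W
1/R_core = 1/R_stud + 1/R_cav → R_core = 0.1534 K/W
R_outer = 0.024/(0.171×11.6) = 0.0121 K/W
R_total = 0.1743 K/W
Q = ΔT/R_total = 37/0.1743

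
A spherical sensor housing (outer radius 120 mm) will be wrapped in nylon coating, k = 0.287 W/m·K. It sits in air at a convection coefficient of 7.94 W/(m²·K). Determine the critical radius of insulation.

For a sphere r_cr = 2k/h = 2×0.287/7.94
r_cr = 72.3 mm; since the bare radius (120 mm) is above r_cr, any added insulation will reduce heat loss.

r_cr ≈ 72.3 mm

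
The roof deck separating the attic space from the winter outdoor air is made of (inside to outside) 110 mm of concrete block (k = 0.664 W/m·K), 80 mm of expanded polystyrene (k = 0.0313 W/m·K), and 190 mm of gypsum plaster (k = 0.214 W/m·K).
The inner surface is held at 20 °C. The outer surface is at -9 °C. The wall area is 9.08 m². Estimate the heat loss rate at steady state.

Treating each layer as a thermal resistance in series:
R_concrete block = L/(kA) = 0.11/(0.664×9.08) = 0.01824 K/W
R_expanded polystyrene = L/(kA) = 0.08/(0.0313×9.08) = 0.2815 K/W
R_gypsum plaster = L/(kA) = 0.19/(0.214×9.08) = 0.09778 K/W
R_total = 0.3975 K/W
Q = ΔT / R_total = 29 / 0.3975

Q ≈ 73 W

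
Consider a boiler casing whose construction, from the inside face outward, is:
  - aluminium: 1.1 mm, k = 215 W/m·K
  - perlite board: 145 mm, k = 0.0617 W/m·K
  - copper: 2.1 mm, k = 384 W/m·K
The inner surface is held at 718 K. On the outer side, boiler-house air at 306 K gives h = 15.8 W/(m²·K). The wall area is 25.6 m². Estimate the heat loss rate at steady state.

Q ≈ 4370 W

Thermal resistances in series:
R_aluminium = L/(kA) = 0.0011/(215×25.6) = 1.999×10^-7 K/W
R_perlite board = L/(kA) = 0.145/(0.0617×25.6) = 0.0918 K/W
R_copper = L/(kA) = 0.0021/(384×25.6) = 2.136×10^-7 K/W
R_outer film = 1/(h_o·A) = 1/(15.8×25.6) = 0.002472 K/W
R_total = 0.09427 K/W
Q = ΔT / R_total = 412 / 0.09427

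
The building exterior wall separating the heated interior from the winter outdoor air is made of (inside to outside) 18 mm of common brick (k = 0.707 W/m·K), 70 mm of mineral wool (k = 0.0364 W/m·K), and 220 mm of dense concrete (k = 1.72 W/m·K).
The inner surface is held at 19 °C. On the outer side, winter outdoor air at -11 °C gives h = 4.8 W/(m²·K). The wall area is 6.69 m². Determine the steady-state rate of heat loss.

Series thermal resistances:
R_common brick = L/(kA) = 0.018/(0.707×6.69) = 0.003806 K/W
R_mineral wool = L/(kA) = 0.07/(0.0364×6.69) = 0.2875 K/W
R_dense concrete = L/(kA) = 0.22/(1.72×6.69) = 0.01912 K/W
R_outer film = 1/(h_o·A) = 1/(4.8×6.69) = 0.03114 K/W
R_total = 0.3415 K/W
Q = ΔT / R_total = 30 / 0.3415

Q ≈ 87.8 W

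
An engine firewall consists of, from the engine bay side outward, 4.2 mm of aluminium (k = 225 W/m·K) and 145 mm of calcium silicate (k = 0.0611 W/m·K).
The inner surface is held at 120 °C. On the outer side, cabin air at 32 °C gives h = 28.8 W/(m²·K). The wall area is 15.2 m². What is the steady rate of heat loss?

Q ≈ 556 W

Thermal resistances in series:
R_aluminium = L/(kA) = 0.0042/(225×15.2) = 1.228×10^-6 K/W
R_calcium silicate = L/(kA) = 0.145/(0.0611×15.2) = 0.1561 K/W
R_outer film = 1/(h_o·A) = 1/(28.8×15.2) = 0.002284 K/W
R_total = 0.1584 K/W
Q = ΔT / R_total = 88 / 0.1584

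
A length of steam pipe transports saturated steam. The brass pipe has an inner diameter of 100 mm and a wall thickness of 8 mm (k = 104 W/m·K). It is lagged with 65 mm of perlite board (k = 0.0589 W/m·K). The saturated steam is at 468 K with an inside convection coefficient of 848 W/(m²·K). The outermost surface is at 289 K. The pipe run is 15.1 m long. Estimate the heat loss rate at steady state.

Radial resistances (cylindrical: R_cond = ln(r_o/r_i)/(2πkL), R_conv = 1/(h·2πrL)):
R_inner film = 1/(h_i·2πr₁L) = 1/(848×2π×0.05×15.1) = 2.486×10^-4 K/W
R_brass pipe wall = ln(58/50)/(2π×104×15.1) = 1.504×10^-5 K/W
R_perlite board = ln(123/58)/(2π×0.0589×15.1) = 0.1345 K/W
R_total = 0.1348 K/W
Q = ΔT/R_total = 179/0.1348

Q ≈ 1330 W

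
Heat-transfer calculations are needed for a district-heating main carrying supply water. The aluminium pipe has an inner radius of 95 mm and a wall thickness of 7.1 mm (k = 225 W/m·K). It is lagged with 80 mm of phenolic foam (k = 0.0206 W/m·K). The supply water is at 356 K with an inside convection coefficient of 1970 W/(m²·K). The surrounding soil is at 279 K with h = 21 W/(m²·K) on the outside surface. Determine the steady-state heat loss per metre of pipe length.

For a radial system each layer contributes R = ln(r_out/r_in)/(2πkL); films add R = 1/(hA).
R_inner film = 1/(h_i·2πr₁L) = 1/(1970×2π×0.095×1) = 8.504×10^-4 K/W
R_aluminium pipe wall = ln(102.1/95)/(2π×225×1) = 5.098×10^-5 K/W
R_phenolic foam = ln(182.1/102.1)/(2π×0.0206×1) = 4.47 K/W
R_outer film = 1/(h_o·2πr_oL) = 1/(21×2π×0.1821×1) = 0.04162 K/W
R_total = 4.513 K/W
Q = ΔT/R_total = 77/4.513

q′ ≈ 17.1 W/m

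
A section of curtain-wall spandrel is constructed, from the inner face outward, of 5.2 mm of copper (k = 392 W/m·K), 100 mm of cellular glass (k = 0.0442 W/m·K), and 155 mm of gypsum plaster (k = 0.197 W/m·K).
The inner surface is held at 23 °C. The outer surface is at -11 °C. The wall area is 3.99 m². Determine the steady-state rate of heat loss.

Thermal resistances in series:
R_copper = L/(kA) = 0.0052/(392×3.99) = 3.325×10^-6 K/W
R_cellular glass = L/(kA) = 0.1/(0.0442×3.99) = 0.567 K/W
R_gypsum plaster = L/(kA) = 0.155/(0.197×3.99) = 0.1972 K/W
R_total = 0.7642 K/W
Q = ΔT / R_total = 34 / 0.7642

Q ≈ 44.5 W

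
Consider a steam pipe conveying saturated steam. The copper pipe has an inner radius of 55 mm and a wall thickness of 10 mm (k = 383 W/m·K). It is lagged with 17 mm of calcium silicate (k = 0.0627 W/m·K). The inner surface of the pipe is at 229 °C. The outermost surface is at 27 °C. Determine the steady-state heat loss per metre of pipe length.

q′ ≈ 342 W/m

Radial resistances (cylindrical: R_cond = ln(r_o/r_i)/(2πkL), R_conv = 1/(h·2πrL)):
R_copper pipe wall = ln(65/55)/(2π×383×1) = 6.942×10^-5 K/W
R_calcium silicate = ln(82/65)/(2π×0.0627×1) = 0.5897 K/W
R_total = 0.5898 K/W
Q = ΔT/R_total = 202/0.5898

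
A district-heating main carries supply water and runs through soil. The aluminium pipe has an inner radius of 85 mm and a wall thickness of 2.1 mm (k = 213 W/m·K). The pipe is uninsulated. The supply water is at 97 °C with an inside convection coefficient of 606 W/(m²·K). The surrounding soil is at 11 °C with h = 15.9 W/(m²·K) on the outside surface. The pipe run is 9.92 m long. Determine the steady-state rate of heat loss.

Radial resistances (cylindrical: R_cond = ln(r_o/r_i)/(2πkL), R_conv = 1/(h·2πrL)):
R_inner film = 1/(h_i·2πr₁L) = 1/(606×2π×0.085×9.92) = 3.115×10^-4 K/W
R_aluminium pipe wall = ln(87.1/85)/(2π×213×9.92) = 1.838×10^-6 K/W
R_outer film = 1/(h_o·2πr_oL) = 1/(15.9×2π×0.0871×9.92) = 0.01158 K/W
R_total = 0.0119 K/W
Q = ΔT/R_total = 86/0.0119

Q ≈ 7230 W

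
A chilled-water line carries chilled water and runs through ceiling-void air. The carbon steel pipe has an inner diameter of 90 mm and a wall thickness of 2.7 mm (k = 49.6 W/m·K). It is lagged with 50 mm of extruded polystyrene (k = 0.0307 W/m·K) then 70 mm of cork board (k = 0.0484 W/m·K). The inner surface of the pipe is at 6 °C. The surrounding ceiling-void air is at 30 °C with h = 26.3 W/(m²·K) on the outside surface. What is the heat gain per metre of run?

q′ ≈ 4.34 W/m

Per-layer cylindrical resistances, series-summed:
R_carbon steel pipe wall = ln(47.7/45)/(2π×49.6×1) = 1.87×10^-4 K/W
R_extruded polystyrene = ln(97.7/47.7)/(2π×0.0307×1) = 3.717 K/W
R_cork board = ln(167.7/97.7)/(2π×0.0484×1) = 1.777 K/W
R_outer film = 1/(h_o·2πr_oL) = 1/(26.3×2π×0.1677×1) = 0.03609 K/W
R_total = 5.53 K/W
Q = ΔT/R_total = 24/5.53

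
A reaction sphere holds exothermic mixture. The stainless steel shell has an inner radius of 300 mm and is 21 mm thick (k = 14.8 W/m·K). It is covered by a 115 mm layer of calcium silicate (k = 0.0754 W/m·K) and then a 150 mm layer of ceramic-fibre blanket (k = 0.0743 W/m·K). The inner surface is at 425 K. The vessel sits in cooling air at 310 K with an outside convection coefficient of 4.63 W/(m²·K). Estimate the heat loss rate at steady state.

Q ≈ 74.3 W

Each spherical layer contributes R = (1/r_i − 1/r_o)/(4πk):
R_stainless steel shell = (1/0.3 − 1/0.321)/(4π×14.8) = 0.001173 K/W
R_calcium silicate = (1/0.321 − 1/0.436)/(4π×0.0754) = 0.8672 K/W
R_ceramic-fibre blanket = (1/0.436 − 1/0.586)/(4π×0.0743) = 0.6288 K/W
R_outer film = 1/(h·4πr_o²) = 1/(4.63×4π×0.586²) = 0.05005 K/W
R_total = 1.547 K/W
Q = ΔT/R_total = 115/1.547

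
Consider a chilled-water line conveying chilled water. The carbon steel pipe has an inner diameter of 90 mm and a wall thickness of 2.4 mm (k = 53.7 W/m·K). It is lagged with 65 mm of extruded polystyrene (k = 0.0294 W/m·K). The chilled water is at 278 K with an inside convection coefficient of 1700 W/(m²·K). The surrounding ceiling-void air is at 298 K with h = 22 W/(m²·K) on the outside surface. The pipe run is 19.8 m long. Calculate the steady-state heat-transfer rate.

Per-layer cylindrical resistances, series-summed:
R_inner film = 1/(h_i·2πr₁L) = 1/(1700×2π×0.045×19.8) = 1.051×10^-4 K/W
R_carbon steel pipe wall = ln(47.4/45)/(2π×53.7×19.8) = 7.778×10^-6 K/W
R_extruded polystyrene = ln(112.4/47.4)/(2π×0.0294×19.8) = 0.2361 K/W
R_outer film = 1/(h_o·2πr_oL) = 1/(22×2π×0.1124×19.8) = 0.003251 K/W
R_total = 0.2394 K/W
Q = ΔT/R_total = 20/0.2394

Q ≈ 83.5 W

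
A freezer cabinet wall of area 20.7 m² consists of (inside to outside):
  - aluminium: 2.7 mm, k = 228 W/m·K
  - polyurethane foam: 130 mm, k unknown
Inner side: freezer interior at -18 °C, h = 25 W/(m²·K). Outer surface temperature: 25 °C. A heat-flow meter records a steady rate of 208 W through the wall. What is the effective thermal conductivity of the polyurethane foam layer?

k ≈ 0.0307 W/(m·K)

Series thermal resistances:
R_inner film = 1/(h_i·A) = 1/(25×20.7) = 0.001932 K/W
R_aluminium = L/(kA) = 0.0027/(228×20.7) = 5.721×10^-7 K/W
Sum of known resistances R_other = 0.001933 K/W
Total R = ΔT/Q = 43/208 = 0.2067 K/W
R_polyurethane foam = R_total − R_other = 0.2048 K/W
k = L/(R·A) = 0.13/(0.2048×20.7)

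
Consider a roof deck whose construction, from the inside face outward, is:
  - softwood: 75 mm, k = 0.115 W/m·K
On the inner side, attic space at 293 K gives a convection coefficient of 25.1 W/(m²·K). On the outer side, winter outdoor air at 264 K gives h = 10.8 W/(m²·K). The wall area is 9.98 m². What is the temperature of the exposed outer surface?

Model the wall as resistances in series:
R_inner film = 1/(h_i·A) = 1/(25.1×9.98) = 0.003992 K/W
R_softwood = L/(kA) = 0.075/(0.115×9.98) = 0.06535 K/W
R_outer film = 1/(h_o·A) = 1/(10.8×9.98) = 0.009278 K/W
R_total = 0.07862 K/W;  Q = ΔT/R_total = 29/0.07862 = 368.9 W
T_interface = T_inner − Q·ΣR(inner→interface) = 293 − 369×0.06934

T ≈ 267 K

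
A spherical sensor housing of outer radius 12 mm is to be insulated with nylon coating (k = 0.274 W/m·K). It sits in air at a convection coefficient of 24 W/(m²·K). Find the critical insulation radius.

r_cr ≈ 22.8 mm

For a sphere r_cr = 2k/h = 2×0.274/24
r_cr = 22.8 mm; since the bare radius (12 mm) is below r_cr, adding a thin layer of insulation will *increase* heat loss.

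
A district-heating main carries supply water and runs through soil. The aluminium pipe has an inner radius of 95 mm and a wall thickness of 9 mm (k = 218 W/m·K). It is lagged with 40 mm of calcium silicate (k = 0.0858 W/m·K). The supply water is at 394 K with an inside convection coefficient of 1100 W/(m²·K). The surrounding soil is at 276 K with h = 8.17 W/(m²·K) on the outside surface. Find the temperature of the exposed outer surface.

T ≈ 298 K

Radial resistances (cylindrical: R_cond = ln(r_o/r_i)/(2πkL), R_conv = 1/(h·2πrL)):
R_inner film = 1/(h_i·2πr₁L) = 1/(1100×2π×0.095×1) = 0.001523 K/W
R_aluminium pipe wall = ln(104/95)/(2π×218×1) = 6.608×10^-5 K/W
R_calcium silicate = ln(144/104)/(2π×0.0858×1) = 0.6036 K/W
R_outer film = 1/(h_o·2πr_oL) = 1/(8.17×2π×0.144×1) = 0.1353 K/W
R_total = 0.7405 K/W
Q = ΔT/R_total = 118/0.7405
Q = 159 W/m
T_interface = T_inner − Q·ΣR(inner→interface) = 394 − 159×0.6052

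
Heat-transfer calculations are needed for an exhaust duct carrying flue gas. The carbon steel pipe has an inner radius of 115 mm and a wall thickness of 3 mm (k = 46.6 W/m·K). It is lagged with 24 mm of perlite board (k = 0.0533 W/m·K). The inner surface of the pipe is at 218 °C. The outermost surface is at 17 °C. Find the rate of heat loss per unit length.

Radial resistances (cylindrical: R_cond = ln(r_o/r_i)/(2πkL), R_conv = 1/(h·2πrL)):
R_carbon steel pipe wall = ln(118/115)/(2π×46.6×1) = 8.795×10^-5 K/W
R_perlite board = ln(142/118)/(2π×0.0533×1) = 0.5528 K/W
R_total = 0.5529 K/W
Q = ΔT/R_total = 201/0.5529

q′ ≈ 364 W/m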